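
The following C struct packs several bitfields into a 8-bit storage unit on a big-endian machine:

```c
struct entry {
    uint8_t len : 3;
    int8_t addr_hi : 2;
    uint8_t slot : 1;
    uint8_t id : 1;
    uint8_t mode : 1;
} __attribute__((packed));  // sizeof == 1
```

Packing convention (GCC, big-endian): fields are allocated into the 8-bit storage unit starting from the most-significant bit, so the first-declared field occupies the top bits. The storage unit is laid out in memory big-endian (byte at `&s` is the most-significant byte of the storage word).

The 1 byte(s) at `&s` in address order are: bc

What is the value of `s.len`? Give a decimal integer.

[0]=0xbc (big-endian) → word 0xbc
len [5+:3] = (word>>5) & 0x7 = 5  ←
addr_hi [3+:2] = (word>>3) & 0x3 = 3
slot [2+:1] = (word>>2) & 0x1 = 1
id [1+:1] = (word>>1) & 0x1 = 0
mode [0+:1] = (word>>0) & 0x1 = 0

5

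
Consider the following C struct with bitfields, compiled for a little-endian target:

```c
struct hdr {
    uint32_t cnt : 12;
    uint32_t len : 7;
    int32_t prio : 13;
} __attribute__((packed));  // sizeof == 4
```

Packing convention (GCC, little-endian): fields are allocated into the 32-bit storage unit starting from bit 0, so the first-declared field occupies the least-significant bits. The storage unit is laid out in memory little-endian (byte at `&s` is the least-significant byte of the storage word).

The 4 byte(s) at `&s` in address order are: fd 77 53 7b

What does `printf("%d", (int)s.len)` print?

[0]=0xfd [1]=0x77 [2]=0x53 [3]=0x7b (little-endian) → word 0x7b5377fd
cnt [0+:12] = (word>>0) & 0xfff = 2045
len [12+:7] = (word>>12) & 0x7f = 55  ←
prio [19+:13] = (word>>19) & 0x1fff = 3946

55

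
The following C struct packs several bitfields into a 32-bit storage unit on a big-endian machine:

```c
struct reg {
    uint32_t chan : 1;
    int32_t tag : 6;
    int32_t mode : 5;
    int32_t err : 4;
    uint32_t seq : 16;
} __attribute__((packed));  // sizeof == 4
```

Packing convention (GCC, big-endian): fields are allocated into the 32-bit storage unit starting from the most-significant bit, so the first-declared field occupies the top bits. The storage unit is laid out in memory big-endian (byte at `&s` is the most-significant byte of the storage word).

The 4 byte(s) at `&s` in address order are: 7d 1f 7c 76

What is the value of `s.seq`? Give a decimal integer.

31862

[0]=0x7d [1]=0x1f [2]=0x7c [3]=0x76 (big-endian) → word 0x7d1f7c76
chan [31+:1] = (word>>31) & 0x1 = 0
tag [25+:6] = (word>>25) & 0x3f = 62
mode [20+:5] = (word>>20) & 0x1f = 17
err [16+:4] = (word>>16) & 0xf = 15
seq [0+:16] = (word>>0) & 0xffff = 31862  ←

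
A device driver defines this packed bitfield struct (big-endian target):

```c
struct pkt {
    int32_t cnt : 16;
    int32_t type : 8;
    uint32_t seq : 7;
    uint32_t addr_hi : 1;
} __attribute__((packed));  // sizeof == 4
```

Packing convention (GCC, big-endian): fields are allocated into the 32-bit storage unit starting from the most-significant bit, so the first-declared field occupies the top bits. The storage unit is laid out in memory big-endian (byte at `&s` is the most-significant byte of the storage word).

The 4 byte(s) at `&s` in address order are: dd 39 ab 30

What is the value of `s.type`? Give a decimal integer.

[0]=0xdd [1]=0x39 [2]=0xab [3]=0x30 (big-endian) → word 0xdd39ab30
cnt:16 @ bit 16 → (0xdd39ab30>>16)&0xffff = 0xdd39
type:8 @ bit 8 → (0xdd39ab30>>8)&0xff = 0xab  ←
seq:7 @ bit 1 → (0xdd39ab30>>1)&0x7f = 0x18
addr_hi:1 @ bit 0 → (0xdd39ab30>>0)&0x1 = 0x0
type signed 8b, MSB=1: 171 - 256 = -85

-85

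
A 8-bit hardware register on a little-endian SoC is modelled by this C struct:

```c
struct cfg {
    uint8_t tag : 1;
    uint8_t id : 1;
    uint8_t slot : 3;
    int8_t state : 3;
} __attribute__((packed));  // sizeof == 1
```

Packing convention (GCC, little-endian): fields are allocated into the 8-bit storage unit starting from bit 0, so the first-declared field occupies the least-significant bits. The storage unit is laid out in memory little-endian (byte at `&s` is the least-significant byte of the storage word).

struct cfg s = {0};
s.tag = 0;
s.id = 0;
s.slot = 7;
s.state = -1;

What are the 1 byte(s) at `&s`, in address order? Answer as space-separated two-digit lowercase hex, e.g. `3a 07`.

fc

tag (1b) val=0 bits=0x0 at bit 0: 0x00
id (1b) val=0 bits=0x0 at bit 1: 0x00
slot (3b) val=7 bits=0x7 at bit 2: 0x1c
state (3b) val=-1 bits=0x7 at bit 5: 0xfc
word = 0xfc → little-endian bytes:
  [0]=0xfc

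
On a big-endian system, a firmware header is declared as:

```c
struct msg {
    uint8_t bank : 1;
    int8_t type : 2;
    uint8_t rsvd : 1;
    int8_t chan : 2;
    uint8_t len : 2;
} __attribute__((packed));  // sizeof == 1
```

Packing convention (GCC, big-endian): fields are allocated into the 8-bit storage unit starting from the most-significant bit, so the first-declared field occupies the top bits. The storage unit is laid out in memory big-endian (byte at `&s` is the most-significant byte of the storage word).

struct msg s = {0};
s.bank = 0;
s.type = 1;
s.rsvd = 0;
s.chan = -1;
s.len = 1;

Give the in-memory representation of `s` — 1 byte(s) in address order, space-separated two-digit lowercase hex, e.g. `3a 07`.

bank:1 = 0 → 0x0 << 7 → word 0x00
type:2 = 1 → 0x1 << 5 → word 0x20
rsvd:1 = 0 → 0x0 << 4 → word 0x20
chan:2 = -1 → 0x3 << 2 → word 0x2c
len:2 = 1 → 0x1 << 0 → word 0x2d
word = 0x2d → big-endian bytes:
  [0]=0x2d

2d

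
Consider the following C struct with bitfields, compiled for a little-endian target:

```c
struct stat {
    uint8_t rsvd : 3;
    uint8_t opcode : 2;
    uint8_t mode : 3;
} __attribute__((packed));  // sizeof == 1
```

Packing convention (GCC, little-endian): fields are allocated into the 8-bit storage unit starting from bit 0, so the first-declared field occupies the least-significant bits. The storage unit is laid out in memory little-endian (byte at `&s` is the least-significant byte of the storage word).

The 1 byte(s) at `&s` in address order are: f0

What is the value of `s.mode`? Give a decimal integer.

7

[0]=0xf0 (little-endian) → word 0xf0
rsvd:3 @ bit 0 → (0xf0>>0)&0x7 = 0x0
opcode:2 @ bit 3 → (0xf0>>3)&0x3 = 0x2
mode:3 @ bit 5 → (0xf0>>5)&0x7 = 0x7  ←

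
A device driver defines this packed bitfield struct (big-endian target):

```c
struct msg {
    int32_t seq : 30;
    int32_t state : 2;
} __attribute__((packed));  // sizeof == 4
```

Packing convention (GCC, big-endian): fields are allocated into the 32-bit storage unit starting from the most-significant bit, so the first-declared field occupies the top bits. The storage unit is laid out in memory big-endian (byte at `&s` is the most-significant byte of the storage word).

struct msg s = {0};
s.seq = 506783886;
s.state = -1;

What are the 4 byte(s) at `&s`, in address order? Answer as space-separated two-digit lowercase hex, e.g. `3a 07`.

78 d3 a2 3b

seq:30 = 506783886 → 0x1e34e88e << 2 → word 0x78d3a238
state:2 = -1 → 0x3 << 0 → word 0x78d3a23b
word = 0x78d3a23b → big-endian bytes:
  [0]=0x78  [1]=0xd3  [2]=0xa2  [3]=0x3b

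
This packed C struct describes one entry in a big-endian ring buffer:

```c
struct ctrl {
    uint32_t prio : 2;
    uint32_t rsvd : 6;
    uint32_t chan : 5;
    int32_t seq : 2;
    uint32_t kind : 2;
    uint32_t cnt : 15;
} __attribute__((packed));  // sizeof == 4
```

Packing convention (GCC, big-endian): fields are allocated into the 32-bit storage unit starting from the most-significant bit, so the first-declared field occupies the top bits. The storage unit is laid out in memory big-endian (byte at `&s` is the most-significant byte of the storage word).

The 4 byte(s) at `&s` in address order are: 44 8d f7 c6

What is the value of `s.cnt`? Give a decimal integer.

[0]=0x44 [1]=0x8d [2]=0xf7 [3]=0xc6 (big-endian) → word 0x448df7c6
prio [30+:2] = (word>>30) & 0x3 = 1
rsvd [24+:6] = (word>>24) & 0x3f = 4
chan [19+:5] = (word>>19) & 0x1f = 17
seq [17+:2] = (word>>17) & 0x3 = 2
kind [15+:2] = (word>>15) & 0x3 = 3
cnt [0+:15] = (word>>0) & 0x7fff = 30662  ←

30662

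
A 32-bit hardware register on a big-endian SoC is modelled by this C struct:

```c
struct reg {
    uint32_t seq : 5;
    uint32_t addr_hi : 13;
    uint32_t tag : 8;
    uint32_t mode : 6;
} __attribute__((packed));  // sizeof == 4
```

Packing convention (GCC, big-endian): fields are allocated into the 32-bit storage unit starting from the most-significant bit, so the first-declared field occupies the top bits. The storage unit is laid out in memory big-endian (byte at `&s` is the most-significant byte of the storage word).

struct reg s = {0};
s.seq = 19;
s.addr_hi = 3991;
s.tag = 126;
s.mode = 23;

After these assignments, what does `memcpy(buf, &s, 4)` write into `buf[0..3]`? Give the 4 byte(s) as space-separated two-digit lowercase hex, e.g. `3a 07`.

seq:5 = 19 → 0x13 << 27 → word 0x98000000
addr_hi:13 = 3991 → 0xf97 << 14 → word 0x9be5c000
tag:8 = 126 → 0x7e << 6 → word 0x9be5df80
mode:6 = 23 → 0x17 << 0 → word 0x9be5df97
word = 0x9be5df97 → big-endian bytes:
  [0]=0x9b  [1]=0xe5  [2]=0xdf  [3]=0x97

9b e5 df 97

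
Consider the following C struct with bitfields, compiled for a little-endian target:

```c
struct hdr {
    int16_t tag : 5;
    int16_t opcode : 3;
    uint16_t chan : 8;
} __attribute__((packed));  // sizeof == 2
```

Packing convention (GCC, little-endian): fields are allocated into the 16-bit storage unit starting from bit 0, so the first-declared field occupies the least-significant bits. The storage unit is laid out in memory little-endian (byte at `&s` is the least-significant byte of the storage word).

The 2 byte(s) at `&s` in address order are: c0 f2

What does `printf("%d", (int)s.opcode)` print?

-2

[0]=0xc0 [1]=0xf2 (little-endian) → word 0xf2c0
tag [0+:5] = (word>>0) & 0x1f = 0
opcode [5+:3] = (word>>5) & 0x7 = 6  ←
chan [8+:8] = (word>>8) & 0xff = 242
opcode signed 3b, MSB=1: 6 - 8 = -2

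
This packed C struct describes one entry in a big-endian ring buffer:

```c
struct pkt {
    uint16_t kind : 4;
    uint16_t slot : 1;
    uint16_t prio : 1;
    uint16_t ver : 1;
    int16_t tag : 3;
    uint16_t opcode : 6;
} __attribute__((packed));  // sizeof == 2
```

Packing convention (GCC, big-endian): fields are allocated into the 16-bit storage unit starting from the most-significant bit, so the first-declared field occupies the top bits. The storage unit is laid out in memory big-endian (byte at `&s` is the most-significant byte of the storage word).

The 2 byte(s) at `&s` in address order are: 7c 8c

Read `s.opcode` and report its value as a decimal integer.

12

[0]=0x7c [1]=0x8c (big-endian) → word 0x7c8c
kind [12+:4] = (word>>12) & 0xf = 7
slot [11+:1] = (word>>11) & 0x1 = 1
prio [10+:1] = (word>>10) & 0x1 = 1
ver [9+:1] = (word>>9) & 0x1 = 0
tag [6+:3] = (word>>6) & 0x7 = 2
opcode [0+:6] = (word>>0) & 0x3f = 12  ←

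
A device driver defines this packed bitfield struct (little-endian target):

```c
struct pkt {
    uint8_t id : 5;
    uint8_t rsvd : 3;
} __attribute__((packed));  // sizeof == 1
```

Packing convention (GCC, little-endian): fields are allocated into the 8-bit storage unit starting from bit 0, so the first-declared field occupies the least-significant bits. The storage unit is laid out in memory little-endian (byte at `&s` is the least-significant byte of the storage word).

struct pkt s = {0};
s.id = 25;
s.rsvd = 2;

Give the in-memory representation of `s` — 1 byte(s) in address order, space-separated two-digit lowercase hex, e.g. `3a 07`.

id (5b) val=25 bits=0x19 at bit 0: 0x19
rsvd (3b) val=2 bits=0x2 at bit 5: 0x59
word = 0x59 → little-endian bytes:
  [0]=0x59

59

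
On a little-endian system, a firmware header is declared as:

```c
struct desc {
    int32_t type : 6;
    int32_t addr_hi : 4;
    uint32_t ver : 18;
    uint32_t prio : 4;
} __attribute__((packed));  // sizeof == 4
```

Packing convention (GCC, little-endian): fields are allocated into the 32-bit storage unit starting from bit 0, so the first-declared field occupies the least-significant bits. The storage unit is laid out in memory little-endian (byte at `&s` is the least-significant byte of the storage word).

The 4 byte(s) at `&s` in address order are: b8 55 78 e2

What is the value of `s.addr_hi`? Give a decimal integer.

[0]=0xb8 [1]=0x55 [2]=0x78 [3]=0xe2 (little-endian) → word 0xe27855b8
type [0+:6] = (word>>0) & 0x3f = 56
addr_hi [6+:4] = (word>>6) & 0xf = 6  ←
ver [10+:18] = (word>>10) & 0x3ffff = 40469
prio [28+:4] = (word>>28) & 0xf = 14
addr_hi signed 4b, MSB=0: value = 6

6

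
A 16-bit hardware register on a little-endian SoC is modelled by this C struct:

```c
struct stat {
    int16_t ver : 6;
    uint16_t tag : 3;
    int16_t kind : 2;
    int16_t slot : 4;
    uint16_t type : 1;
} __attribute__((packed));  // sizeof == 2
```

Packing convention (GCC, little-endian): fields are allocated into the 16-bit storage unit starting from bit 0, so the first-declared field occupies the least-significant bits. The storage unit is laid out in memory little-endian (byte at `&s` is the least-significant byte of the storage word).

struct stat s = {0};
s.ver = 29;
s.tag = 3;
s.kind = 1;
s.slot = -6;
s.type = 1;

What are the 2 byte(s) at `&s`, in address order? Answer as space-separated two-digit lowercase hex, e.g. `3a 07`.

dd d2

[0+:6] ver=29 & 0x3f = 0x1d; word=0x001d
[6+:3] tag=3 & 0x7 = 0x3; word=0x00dd
[9+:2] kind=1 & 0x3 = 0x1; word=0x02dd
[11+:4] slot=-6 & 0xf = 0xa; word=0x52dd
[15+:1] type=1 & 0x1 = 0x1; word=0xd2dd
word = 0xd2dd → little-endian bytes:
  [0]=0xdd  [1]=0xd2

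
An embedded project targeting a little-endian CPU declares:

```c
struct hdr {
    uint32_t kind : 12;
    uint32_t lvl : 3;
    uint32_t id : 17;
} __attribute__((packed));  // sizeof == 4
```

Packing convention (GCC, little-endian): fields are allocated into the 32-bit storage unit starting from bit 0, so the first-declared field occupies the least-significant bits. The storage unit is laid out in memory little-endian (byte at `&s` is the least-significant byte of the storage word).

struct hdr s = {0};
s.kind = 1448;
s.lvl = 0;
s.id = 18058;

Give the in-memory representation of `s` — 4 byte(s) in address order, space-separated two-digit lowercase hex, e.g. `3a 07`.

kind (12b) val=1448 bits=0x5a8 at bit 0: 0x000005a8
lvl (3b) val=0 bits=0x0 at bit 12: 0x000005a8
id (17b) val=18058 bits=0x468a at bit 15: 0x234505a8
word = 0x234505a8 → little-endian bytes:
  [0]=0xa8  [1]=0x05  [2]=0x45  [3]=0x23

a8 05 45 23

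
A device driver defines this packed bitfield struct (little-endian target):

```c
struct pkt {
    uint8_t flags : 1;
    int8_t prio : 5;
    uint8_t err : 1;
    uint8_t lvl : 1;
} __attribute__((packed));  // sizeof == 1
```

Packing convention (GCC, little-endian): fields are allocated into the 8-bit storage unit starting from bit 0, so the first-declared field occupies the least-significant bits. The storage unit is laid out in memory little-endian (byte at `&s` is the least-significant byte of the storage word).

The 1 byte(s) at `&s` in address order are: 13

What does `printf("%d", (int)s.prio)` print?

[0]=0x13 (little-endian) → word 0x13
flags [0+:1] = (word>>0) & 0x1 = 1
prio [1+:5] = (word>>1) & 0x1f = 9  ←
err [6+:1] = (word>>6) & 0x1 = 0
lvl [7+:1] = (word>>7) & 0x1 = 0
prio signed 5b, MSB=0: value = 9

9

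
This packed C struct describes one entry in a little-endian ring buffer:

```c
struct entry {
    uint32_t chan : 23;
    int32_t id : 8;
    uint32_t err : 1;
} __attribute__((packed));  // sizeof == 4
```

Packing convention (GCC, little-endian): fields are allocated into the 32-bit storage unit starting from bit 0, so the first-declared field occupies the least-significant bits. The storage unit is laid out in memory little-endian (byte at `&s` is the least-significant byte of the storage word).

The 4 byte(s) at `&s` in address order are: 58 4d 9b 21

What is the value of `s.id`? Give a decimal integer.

67

[0]=0x58 [1]=0x4d [2]=0x9b [3]=0x21 (little-endian) → word 0x219b4d58
chan [0+:23] = (word>>0) & 0x7fffff = 1789272
id [23+:8] = (word>>23) & 0xff = 67  ←
err [31+:1] = (word>>31) & 0x1 = 0
id signed 8b, MSB=0: value = 67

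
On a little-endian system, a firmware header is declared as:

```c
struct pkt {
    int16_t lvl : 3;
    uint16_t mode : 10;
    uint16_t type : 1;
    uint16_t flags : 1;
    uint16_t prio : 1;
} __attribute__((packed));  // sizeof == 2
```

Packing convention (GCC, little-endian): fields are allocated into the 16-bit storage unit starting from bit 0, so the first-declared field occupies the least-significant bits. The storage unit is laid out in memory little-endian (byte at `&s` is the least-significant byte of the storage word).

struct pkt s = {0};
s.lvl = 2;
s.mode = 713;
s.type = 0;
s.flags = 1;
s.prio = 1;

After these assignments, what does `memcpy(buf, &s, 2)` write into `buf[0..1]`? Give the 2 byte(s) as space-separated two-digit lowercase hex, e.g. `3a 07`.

[0+:3] lvl=2 & 0x7 = 0x2; word=0x0002
[3+:10] mode=713 & 0x3ff = 0x2c9; word=0x164a
[13+:1] type=0 & 0x1 = 0x0; word=0x164a
[14+:1] flags=1 & 0x1 = 0x1; word=0x564a
[15+:1] prio=1 & 0x1 = 0x1; word=0xd64a
word = 0xd64a → little-endian bytes:
  [0]=0x4a  [1]=0xd6

4a d6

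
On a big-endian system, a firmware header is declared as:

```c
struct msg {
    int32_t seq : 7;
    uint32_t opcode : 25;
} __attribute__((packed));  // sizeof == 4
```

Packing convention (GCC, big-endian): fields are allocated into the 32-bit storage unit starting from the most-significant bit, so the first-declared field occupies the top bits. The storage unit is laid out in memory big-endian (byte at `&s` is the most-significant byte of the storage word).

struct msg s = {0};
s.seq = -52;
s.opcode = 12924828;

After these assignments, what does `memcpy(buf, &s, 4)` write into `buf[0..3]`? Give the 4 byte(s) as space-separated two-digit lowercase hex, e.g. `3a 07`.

98 c5 37 9c

seq (7b) val=-52 bits=0x4c at bit 25: 0x98000000
opcode (25b) val=12924828 bits=0xc5379c at bit 0: 0x98c5379c
word = 0x98c5379c → big-endian bytes:
  [0]=0x98  [1]=0xc5  [2]=0x37  [3]=0x9c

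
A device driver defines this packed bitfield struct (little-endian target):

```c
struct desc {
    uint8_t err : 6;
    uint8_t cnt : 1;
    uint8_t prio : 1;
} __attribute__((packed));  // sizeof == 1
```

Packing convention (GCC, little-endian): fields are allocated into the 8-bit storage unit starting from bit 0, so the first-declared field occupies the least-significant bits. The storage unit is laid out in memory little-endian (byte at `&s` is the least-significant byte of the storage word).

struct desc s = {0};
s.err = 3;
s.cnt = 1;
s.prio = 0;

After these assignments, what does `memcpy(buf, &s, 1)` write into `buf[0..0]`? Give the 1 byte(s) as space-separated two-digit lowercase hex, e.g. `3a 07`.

43

[0+:6] err=3 & 0x3f = 0x3; word=0x03
[6+:1] cnt=1 & 0x1 = 0x1; word=0x43
[7+:1] prio=0 & 0x1 = 0x0; word=0x43
word = 0x43 → little-endian bytes:
  [0]=0x43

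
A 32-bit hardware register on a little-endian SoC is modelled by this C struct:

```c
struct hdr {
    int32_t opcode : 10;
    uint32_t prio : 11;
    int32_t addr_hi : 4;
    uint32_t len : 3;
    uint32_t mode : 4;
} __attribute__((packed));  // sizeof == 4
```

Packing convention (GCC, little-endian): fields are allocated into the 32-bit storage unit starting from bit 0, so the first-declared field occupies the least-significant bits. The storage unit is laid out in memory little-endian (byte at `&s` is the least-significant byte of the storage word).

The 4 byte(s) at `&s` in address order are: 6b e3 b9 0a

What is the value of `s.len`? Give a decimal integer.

5

[0]=0x6b [1]=0xe3 [2]=0xb9 [3]=0x0a (little-endian) → word 0x0ab9e36b
opcode [0+:10] = (word>>0) & 0x3ff = 875
prio [10+:11] = (word>>10) & 0x7ff = 1656
addr_hi [21+:4] = (word>>21) & 0xf = 5
len [25+:3] = (word>>25) & 0x7 = 5  ←
mode [28+:4] = (word>>28) & 0xf = 0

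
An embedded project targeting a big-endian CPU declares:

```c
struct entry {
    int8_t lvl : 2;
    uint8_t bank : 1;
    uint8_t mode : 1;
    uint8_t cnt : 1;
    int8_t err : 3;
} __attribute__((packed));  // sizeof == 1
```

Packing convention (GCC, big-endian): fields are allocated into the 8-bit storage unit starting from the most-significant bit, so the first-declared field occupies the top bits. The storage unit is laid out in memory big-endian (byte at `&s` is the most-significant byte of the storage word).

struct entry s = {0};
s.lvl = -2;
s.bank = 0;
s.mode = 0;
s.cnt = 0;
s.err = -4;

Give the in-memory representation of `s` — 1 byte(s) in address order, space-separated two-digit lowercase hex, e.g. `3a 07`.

84

lvl (2b) val=-2 bits=0x2 at bit 6: 0x80
bank (1b) val=0 bits=0x0 at bit 5: 0x80
mode (1b) val=0 bits=0x0 at bit 4: 0x80
cnt (1b) val=0 bits=0x0 at bit 3: 0x80
err (3b) val=-4 bits=0x4 at bit 0: 0x84
word = 0x84 → big-endian bytes:
  [0]=0x84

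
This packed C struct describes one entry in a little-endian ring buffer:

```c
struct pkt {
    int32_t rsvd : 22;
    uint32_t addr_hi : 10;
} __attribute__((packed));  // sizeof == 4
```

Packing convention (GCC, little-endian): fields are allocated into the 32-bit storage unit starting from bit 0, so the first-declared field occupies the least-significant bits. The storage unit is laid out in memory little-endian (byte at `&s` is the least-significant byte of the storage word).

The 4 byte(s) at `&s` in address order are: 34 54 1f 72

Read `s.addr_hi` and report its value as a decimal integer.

456

[0]=0x34 [1]=0x54 [2]=0x1f [3]=0x72 (little-endian) → word 0x721f5434
rsvd:22 @ bit 0 → (0x721f5434>>0)&0x3fffff = 0x1f5434
addr_hi:10 @ bit 22 → (0x721f5434>>22)&0x3ff = 0x1c8  ←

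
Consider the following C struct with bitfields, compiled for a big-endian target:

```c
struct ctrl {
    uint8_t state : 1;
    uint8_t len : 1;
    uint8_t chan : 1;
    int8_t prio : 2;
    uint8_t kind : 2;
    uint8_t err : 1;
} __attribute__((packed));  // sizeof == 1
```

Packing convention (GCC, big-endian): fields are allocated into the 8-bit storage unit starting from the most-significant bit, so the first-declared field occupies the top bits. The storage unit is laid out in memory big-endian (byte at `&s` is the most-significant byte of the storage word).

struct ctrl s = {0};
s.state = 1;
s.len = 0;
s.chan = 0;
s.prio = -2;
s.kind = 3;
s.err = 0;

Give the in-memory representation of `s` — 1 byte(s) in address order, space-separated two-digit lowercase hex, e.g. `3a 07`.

96

state:1 = 1 → 0x1 << 7 → word 0x80
len:1 = 0 → 0x0 << 6 → word 0x80
chan:1 = 0 → 0x0 << 5 → word 0x80
prio:2 = -2 → 0x2 << 3 → word 0x90
kind:2 = 3 → 0x3 << 1 → word 0x96
err:1 = 0 → 0x0 << 0 → word 0x96
word = 0x96 → big-endian bytes:
  [0]=0x96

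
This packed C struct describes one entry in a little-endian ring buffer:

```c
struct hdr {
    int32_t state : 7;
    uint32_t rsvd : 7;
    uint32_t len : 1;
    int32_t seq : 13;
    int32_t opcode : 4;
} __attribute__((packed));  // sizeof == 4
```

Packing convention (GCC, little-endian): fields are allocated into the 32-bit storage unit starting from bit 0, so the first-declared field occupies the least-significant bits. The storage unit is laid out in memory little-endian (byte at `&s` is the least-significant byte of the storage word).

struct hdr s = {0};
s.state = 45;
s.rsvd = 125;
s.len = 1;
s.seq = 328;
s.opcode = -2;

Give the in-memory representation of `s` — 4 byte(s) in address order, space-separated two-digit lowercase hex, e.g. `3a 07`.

[0+:7] state=45 & 0x7f = 0x2d; word=0x0000002d
[7+:7] rsvd=125 & 0x7f = 0x7d; word=0x00003ead
[14+:1] len=1 & 0x1 = 0x1; word=0x00007ead
[15+:13] seq=328 & 0x1fff = 0x148; word=0x00a47ead
[28+:4] opcode=-2 & 0xf = 0xe; word=0xe0a47ead
word = 0xe0a47ead → little-endian bytes:
  [0]=0xad  [1]=0x7e  [2]=0xa4  [3]=0xe0

ad 7e a4 e0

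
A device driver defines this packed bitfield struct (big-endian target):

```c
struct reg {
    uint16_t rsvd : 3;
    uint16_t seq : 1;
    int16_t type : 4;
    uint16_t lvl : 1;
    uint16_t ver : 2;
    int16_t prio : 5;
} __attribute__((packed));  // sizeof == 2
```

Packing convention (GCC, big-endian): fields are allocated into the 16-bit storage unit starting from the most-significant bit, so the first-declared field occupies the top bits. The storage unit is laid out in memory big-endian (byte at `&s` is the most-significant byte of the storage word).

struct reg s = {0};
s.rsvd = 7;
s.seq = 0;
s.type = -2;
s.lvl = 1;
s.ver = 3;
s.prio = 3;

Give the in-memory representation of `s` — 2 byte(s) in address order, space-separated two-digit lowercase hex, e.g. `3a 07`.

ee e3

rsvd:3 = 7 → 0x7 << 13 → word 0xe000
seq:1 = 0 → 0x0 << 12 → word 0xe000
type:4 = -2 → 0xe << 8 → word 0xee00
lvl:1 = 1 → 0x1 << 7 → word 0xee80
ver:2 = 3 → 0x3 << 5 → word 0xeee0
prio:5 = 3 → 0x3 << 0 → word 0xeee3
word = 0xeee3 → big-endian bytes:
  [0]=0xee  [1]=0xe3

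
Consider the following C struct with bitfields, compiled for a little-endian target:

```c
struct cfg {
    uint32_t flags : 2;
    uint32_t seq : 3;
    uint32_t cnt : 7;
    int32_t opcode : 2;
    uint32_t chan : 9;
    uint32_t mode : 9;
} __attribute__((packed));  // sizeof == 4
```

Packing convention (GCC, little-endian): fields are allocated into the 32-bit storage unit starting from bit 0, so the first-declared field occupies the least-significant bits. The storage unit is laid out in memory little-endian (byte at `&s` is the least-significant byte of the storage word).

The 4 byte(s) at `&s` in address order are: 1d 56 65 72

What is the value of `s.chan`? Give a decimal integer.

405

[0]=0x1d [1]=0x56 [2]=0x65 [3]=0x72 (little-endian) → word 0x7265561d
flags [0+:2] = (word>>0) & 0x3 = 1
seq [2+:3] = (word>>2) & 0x7 = 7
cnt [5+:7] = (word>>5) & 0x7f = 48
opcode [12+:2] = (word>>12) & 0x3 = 1
chan [14+:9] = (word>>14) & 0x1ff = 405  ←
mode [23+:9] = (word>>23) & 0x1ff = 228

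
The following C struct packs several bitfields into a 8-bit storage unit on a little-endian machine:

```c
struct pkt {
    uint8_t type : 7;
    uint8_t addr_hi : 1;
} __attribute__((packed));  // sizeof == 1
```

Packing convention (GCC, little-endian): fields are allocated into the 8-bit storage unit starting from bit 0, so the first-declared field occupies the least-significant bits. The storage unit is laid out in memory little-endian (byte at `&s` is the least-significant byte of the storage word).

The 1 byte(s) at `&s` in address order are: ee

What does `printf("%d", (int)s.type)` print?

110

[0]=0xee (little-endian) → word 0xee
type [0+:7] = (word>>0) & 0x7f = 110  ←
addr_hi [7+:1] = (word>>7) & 0x1 = 1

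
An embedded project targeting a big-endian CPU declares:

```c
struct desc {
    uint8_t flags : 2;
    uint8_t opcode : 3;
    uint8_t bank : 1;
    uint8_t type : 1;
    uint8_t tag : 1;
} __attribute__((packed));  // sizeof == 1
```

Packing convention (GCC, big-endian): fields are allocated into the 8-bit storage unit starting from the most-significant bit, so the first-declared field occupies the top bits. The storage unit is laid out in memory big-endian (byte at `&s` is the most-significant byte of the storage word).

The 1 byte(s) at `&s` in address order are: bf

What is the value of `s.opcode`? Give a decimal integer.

[0]=0xbf (big-endian) → word 0xbf
flags [6+:2] = (word>>6) & 0x3 = 2
opcode [3+:3] = (word>>3) & 0x7 = 7  ←
bank [2+:1] = (word>>2) & 0x1 = 1
type [1+:1] = (word>>1) & 0x1 = 1
tag [0+:1] = (word>>0) & 0x1 = 1

7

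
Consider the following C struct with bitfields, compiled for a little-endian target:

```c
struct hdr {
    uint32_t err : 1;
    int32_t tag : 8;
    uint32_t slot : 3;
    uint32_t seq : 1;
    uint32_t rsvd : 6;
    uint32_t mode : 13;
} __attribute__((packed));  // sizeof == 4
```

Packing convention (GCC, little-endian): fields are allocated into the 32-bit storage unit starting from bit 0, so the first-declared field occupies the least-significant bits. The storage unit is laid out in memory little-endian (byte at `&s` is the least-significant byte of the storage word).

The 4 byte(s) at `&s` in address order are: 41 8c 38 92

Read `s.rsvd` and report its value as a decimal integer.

4

[0]=0x41 [1]=0x8c [2]=0x38 [3]=0x92 (little-endian) → word 0x92388c41
err:1 @ bit 0 → (0x92388c41>>0)&0x1 = 0x1
tag:8 @ bit 1 → (0x92388c41>>1)&0xff = 0x20
slot:3 @ bit 9 → (0x92388c41>>9)&0x7 = 0x6
seq:1 @ bit 12 → (0x92388c41>>12)&0x1 = 0x0
rsvd:6 @ bit 13 → (0x92388c41>>13)&0x3f = 0x4  ←
mode:13 @ bit 19 → (0x92388c41>>19)&0x1fff = 0x1247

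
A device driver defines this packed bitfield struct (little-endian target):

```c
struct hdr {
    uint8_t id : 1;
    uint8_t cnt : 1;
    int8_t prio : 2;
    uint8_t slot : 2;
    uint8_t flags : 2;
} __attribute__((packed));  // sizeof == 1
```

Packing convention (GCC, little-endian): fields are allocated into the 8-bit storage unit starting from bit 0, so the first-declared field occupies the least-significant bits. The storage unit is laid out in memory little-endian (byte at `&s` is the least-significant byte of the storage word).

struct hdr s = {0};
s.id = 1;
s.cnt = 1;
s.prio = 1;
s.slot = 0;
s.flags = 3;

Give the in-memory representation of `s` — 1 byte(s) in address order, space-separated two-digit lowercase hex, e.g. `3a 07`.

id:1 = 1 → 0x1 << 0 → word 0x01
cnt:1 = 1 → 0x1 << 1 → word 0x03
prio:2 = 1 → 0x1 << 2 → word 0x07
slot:2 = 0 → 0x0 << 4 → word 0x07
flags:2 = 3 → 0x3 << 6 → word 0xc7
word = 0xc7 → little-endian bytes:
  [0]=0xc7

c7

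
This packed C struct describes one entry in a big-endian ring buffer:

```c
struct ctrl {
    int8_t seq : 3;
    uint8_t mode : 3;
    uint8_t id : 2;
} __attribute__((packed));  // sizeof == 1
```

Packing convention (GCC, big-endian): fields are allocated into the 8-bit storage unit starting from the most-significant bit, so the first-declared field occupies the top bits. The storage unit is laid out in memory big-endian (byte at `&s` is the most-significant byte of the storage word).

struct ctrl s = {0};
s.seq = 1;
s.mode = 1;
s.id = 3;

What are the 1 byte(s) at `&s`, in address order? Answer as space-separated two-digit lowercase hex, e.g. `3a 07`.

seq:3 = 1 → 0x1 << 5 → word 0x20
mode:3 = 1 → 0x1 << 2 → word 0x24
id:2 = 3 → 0x3 << 0 → word 0x27
word = 0x27 → big-endian bytes:
  [0]=0x27

27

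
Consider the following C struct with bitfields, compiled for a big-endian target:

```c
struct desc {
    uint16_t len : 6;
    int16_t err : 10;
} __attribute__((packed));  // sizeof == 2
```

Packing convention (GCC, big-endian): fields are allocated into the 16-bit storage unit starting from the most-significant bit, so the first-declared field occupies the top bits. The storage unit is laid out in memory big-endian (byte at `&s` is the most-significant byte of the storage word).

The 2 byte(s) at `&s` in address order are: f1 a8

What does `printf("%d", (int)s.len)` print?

60

[0]=0xf1 [1]=0xa8 (big-endian) → word 0xf1a8
len:6 @ bit 10 → (0xf1a8>>10)&0x3f = 0x3c  ←
err:10 @ bit 0 → (0xf1a8>>0)&0x3ff = 0x1a8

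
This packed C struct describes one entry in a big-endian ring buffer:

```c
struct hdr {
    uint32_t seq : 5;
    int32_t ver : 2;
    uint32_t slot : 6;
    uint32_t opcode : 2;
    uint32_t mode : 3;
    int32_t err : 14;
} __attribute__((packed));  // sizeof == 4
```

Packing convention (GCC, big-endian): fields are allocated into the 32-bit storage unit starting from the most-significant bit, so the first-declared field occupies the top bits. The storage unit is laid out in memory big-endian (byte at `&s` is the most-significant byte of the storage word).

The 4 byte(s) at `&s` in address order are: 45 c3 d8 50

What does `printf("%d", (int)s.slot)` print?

56

[0]=0x45 [1]=0xc3 [2]=0xd8 [3]=0x50 (big-endian) → word 0x45c3d850
seq:5 @ bit 27 → (0x45c3d850>>27)&0x1f = 0x8
ver:2 @ bit 25 → (0x45c3d850>>25)&0x3 = 0x2
slot:6 @ bit 19 → (0x45c3d850>>19)&0x3f = 0x38  ←
opcode:2 @ bit 17 → (0x45c3d850>>17)&0x3 = 0x1
mode:3 @ bit 14 → (0x45c3d850>>14)&0x7 = 0x7
err:14 @ bit 0 → (0x45c3d850>>0)&0x3fff = 0x1850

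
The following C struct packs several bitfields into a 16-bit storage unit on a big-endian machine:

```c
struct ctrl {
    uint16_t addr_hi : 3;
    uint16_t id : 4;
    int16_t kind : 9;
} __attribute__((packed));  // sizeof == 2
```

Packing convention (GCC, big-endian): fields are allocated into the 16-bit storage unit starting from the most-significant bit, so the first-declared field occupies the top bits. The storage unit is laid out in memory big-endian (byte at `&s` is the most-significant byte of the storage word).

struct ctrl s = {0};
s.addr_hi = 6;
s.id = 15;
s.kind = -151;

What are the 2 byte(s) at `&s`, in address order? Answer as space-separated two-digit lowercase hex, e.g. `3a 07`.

addr_hi:3 = 6 → 0x6 << 13 → word 0xc000
id:4 = 15 → 0xf << 9 → word 0xde00
kind:9 = -151 → 0x169 << 0 → word 0xdf69
word = 0xdf69 → big-endian bytes:
  [0]=0xdf  [1]=0x69

df 69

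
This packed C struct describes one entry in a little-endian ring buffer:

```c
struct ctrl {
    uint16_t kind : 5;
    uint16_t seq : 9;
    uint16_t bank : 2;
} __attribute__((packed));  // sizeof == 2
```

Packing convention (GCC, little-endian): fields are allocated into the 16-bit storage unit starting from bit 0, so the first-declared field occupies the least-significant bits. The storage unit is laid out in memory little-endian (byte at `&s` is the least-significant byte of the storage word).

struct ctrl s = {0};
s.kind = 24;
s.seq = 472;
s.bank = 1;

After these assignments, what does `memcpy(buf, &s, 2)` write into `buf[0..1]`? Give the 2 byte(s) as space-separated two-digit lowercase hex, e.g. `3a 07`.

18 7b

kind (5b) val=24 bits=0x18 at bit 0: 0x0018
seq (9b) val=472 bits=0x1d8 at bit 5: 0x3b18
bank (2b) val=1 bits=0x1 at bit 14: 0x7b18
word = 0x7b18 → little-endian bytes:
  [0]=0x18  [1]=0x7b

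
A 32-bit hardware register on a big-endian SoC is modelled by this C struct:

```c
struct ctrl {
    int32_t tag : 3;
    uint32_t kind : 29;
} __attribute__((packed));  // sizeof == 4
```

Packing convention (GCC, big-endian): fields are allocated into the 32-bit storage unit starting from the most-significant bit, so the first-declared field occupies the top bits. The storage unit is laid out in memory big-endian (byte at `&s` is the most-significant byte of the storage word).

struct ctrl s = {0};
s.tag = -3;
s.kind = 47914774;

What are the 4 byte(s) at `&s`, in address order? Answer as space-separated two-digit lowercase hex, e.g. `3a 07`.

tag:3 = -3 → 0x5 << 29 → word 0xa0000000
kind:29 = 47914774 → 0x2db1f16 << 0 → word 0xa2db1f16
word = 0xa2db1f16 → big-endian bytes:
  [0]=0xa2  [1]=0xdb  [2]=0x1f  [3]=0x16

a2 db 1f 16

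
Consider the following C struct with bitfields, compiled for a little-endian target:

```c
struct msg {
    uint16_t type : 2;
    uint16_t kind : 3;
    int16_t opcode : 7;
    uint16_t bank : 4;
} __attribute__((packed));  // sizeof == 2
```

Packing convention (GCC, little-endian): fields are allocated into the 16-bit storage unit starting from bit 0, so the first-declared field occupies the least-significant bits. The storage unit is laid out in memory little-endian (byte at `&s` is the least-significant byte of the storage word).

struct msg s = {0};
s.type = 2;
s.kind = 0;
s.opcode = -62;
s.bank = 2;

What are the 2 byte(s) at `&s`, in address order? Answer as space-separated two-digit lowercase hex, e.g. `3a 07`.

42 28

[0+:2] type=2 & 0x3 = 0x2; word=0x0002
[2+:3] kind=0 & 0x7 = 0x0; word=0x0002
[5+:7] opcode=-62 & 0x7f = 0x42; word=0x0842
[12+:4] bank=2 & 0xf = 0x2; word=0x2842
word = 0x2842 → little-endian bytes:
  [0]=0x42  [1]=0x28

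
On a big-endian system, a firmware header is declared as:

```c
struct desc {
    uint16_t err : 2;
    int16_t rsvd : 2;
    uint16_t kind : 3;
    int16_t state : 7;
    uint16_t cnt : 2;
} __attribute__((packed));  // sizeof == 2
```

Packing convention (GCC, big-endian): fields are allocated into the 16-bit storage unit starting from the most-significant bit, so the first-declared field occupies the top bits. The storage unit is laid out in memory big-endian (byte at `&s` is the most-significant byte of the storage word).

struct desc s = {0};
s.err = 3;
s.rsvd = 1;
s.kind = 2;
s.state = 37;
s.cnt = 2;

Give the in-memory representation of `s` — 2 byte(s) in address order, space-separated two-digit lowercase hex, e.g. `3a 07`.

err (2b) val=3 bits=0x3 at bit 14: 0xc000
rsvd (2b) val=1 bits=0x1 at bit 12: 0xd000
kind (3b) val=2 bits=0x2 at bit 9: 0xd400
state (7b) val=37 bits=0x25 at bit 2: 0xd494
cnt (2b) val=2 bits=0x2 at bit 0: 0xd496
word = 0xd496 → big-endian bytes:
  [0]=0xd4  [1]=0x96

d4 96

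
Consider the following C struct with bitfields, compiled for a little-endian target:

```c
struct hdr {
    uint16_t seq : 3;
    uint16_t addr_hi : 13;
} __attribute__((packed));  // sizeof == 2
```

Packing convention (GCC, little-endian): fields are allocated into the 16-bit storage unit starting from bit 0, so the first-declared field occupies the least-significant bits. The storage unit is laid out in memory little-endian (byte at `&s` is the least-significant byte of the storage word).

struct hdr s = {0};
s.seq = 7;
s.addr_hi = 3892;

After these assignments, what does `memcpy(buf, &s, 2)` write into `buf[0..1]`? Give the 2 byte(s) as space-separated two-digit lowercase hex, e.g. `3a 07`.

a7 79

seq:3 = 7 → 0x7 << 0 → word 0x0007
addr_hi:13 = 3892 → 0xf34 << 3 → word 0x79a7
word = 0x79a7 → little-endian bytes:
  [0]=0xa7  [1]=0x79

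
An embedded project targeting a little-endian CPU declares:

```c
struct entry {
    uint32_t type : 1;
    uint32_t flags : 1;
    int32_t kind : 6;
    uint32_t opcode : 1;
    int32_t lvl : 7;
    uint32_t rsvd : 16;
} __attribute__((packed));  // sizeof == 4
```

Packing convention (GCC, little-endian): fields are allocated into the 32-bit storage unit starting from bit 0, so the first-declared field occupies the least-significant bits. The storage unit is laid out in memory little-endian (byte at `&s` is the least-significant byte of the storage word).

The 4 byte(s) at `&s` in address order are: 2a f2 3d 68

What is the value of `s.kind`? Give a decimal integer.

[0]=0x2a [1]=0xf2 [2]=0x3d [3]=0x68 (little-endian) → word 0x683df22a
type:1 @ bit 0 → (0x683df22a>>0)&0x1 = 0x0
flags:1 @ bit 1 → (0x683df22a>>1)&0x1 = 0x1
kind:6 @ bit 2 → (0x683df22a>>2)&0x3f = 0xa  ←
opcode:1 @ bit 8 → (0x683df22a>>8)&0x1 = 0x0
lvl:7 @ bit 9 → (0x683df22a>>9)&0x7f = 0x79
rsvd:16 @ bit 16 → (0x683df22a>>16)&0xffff = 0x683d
kind signed 6b, MSB=0: value = 10

10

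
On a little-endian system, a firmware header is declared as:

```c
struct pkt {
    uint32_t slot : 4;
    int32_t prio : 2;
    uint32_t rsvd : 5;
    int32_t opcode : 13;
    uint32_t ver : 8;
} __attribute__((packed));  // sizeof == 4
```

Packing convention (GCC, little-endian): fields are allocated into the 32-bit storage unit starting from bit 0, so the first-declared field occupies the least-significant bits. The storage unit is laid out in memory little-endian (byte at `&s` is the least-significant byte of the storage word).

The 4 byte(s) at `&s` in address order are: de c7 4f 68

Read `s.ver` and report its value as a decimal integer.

104

[0]=0xde [1]=0xc7 [2]=0x4f [3]=0x68 (little-endian) → word 0x684fc7de
slot [0+:4] = (word>>0) & 0xf = 14
prio [4+:2] = (word>>4) & 0x3 = 1
rsvd [6+:5] = (word>>6) & 0x1f = 31
opcode [11+:13] = (word>>11) & 0x1fff = 2552
ver [24+:8] = (word>>24) & 0xff = 104  ←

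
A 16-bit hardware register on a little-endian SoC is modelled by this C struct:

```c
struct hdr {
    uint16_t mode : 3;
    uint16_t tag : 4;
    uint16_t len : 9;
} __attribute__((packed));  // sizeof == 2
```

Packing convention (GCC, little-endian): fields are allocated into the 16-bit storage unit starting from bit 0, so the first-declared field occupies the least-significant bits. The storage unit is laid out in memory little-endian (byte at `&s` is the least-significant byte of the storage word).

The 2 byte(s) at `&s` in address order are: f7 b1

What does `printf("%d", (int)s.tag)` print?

[0]=0xf7 [1]=0xb1 (little-endian) → word 0xb1f7
mode [0+:3] = (word>>0) & 0x7 = 7
tag [3+:4] = (word>>3) & 0xf = 14  ←
len [7+:9] = (word>>7) & 0x1ff = 355

14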